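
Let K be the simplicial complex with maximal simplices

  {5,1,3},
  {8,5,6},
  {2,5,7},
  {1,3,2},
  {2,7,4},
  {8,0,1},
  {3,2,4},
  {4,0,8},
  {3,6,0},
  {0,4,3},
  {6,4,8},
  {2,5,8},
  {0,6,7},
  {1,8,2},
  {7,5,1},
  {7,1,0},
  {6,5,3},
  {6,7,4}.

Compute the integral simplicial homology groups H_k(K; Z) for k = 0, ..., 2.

H_0 ≅ Z,  H_1 ≅ Z ⊕ Z/2,  H_2 = 0.

Fix the vertex order 0 < 1 < 2 < 3 < 4 < 5 < 6 < 7 < 8 and write every simplex with vertices in increasing order. Then dim K = 2 and the simplices of K are:

  0-simplices (9): [0], [1], [2], [3], [4], [5], [6], [7], [8]
  1-simplices (27): (27 of them)
  2-simplices (18): [0,1,7], [0,1,8], [0,3,4], [0,3,6], [0,4,8], [0,6,7], [1,2,3], [1,2,8], [1,3,5], [1,5,7], [2,3,4], [2,4,7], [2,5,7], [2,5,8], [3,5,6], [4,6,7], [4,6,8], [5,6,8]

giving chain groups C_0 ≅ Z^9, C_1 ≅ Z^27, C_2 ≅ Z^18.

∂_1: C_1 → C_0 sends each edge [p,q] (with p < q) to q − p. For instance
  ∂[4,6] = [6] − [4].
The resulting 9×27 matrix has rank 8, and its Smith normal form has invariant factors (1,1,1,1,1,1,1,1).

Boundary ∂_2: C_2 → C_1 acts by ∂[p,q,r] = [q,r] − [p,r] + [p,q]. For instance
  ∂[1,5,7] = [5,7] − [1,7] + [1,5],
  ∂[1,2,8] = [2,8] − [1,8] + [1,2].
The resulting 27×18 matrix has rank 18, and its Smith normal form has invariant factors (1,1,1,1,1,1,1,1,1,1,1,1,1,1,1,1,1,2).

Reading off H_k = ker ∂_k / im ∂_{k+1}:

  H_0: rank C_0 − rank ∂_1 = 9 − 8 = 1, and the invariant factors of ∂_1 are all 1, so H_0 = Z.
  H_1: rank ker ∂_1 − rank ∂_2 = (27 − 8) − 18 = 1, and ∂_2 has invariant factor 2 > 1, so H_1 = Z ⊕ Z/2.
  H_2: rank ker ∂_2 − rank ∂_3 = (18 − 18) − 0 = 0, and there is no ∂_3, so H_2 = 0.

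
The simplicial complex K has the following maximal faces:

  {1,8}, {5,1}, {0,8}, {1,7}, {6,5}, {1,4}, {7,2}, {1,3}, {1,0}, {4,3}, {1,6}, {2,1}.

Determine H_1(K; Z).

H_1 = Z^4.

Order the vertices as 0 < 1 < 2 < 3 < 4 < 5 < 6 < 7 < 8. Listing each simplex with vertices in this order, K has dimension 1 with simplices:

  0-simplices (9): [0], [1], [2], [3], [4], [5], [6], [7], [8]
  1-simplices (12): [0,1], [0,8], [1,2], [1,3], [1,4], [1,5], [1,6], [1,7], [1,8], [2,7], [3,4], [5,6]

so the chain groups are C_0 ≅ Z^9, C_1 ≅ Z^12.

Boundary ∂_1: C_1 → C_0 is given by ∂[p,q] = [q] − [p]. For instance
  ∂[3,4] = [4] − [3].
This gives a 9×12 integer matrix of rank 8; reducing to Smith normal form yields diagonal entries (1,1,1,1,1,1,1,1).

Now H_k = ker ∂_k / im ∂_{k+1}, so:

  H_1: rank ker ∂_1 − rank ∂_2 = (12 − 8) − 0 = 4, and there is no ∂_2, so H_1 ≅ Z^4.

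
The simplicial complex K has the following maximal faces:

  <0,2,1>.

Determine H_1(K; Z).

H_1 ≅ 0.

We work with the vertex ordering 0 < 1 < 2. The simplices of K, each written with vertices in increasing order, are:

  0-simplices (3): [0], [1], [2]
  1-simplices (3): [0,1], [0,2], [1,2]
  2-simplices (1): [0,1,2]

so the chain groups are C_0 ≅ Z^3, C_1 ≅ Z^3, C_2 ≅ Z^1.

The boundary map ∂_1: C_1 → C_0 maps an edge to its endpoints' difference, ∂[p,q] = q − p.
The 3×3 boundary matrix has rank 2 and Smith normal form diag(1,1).

The boundary map ∂_2: C_2 → C_1 maps a triangle to the signed sum of its edges. For instance
  ∂[0,1,2] = [1,2] − [0,2] + [0,1].
As a 3×1 matrix over Z this has rank 1, with invariant factors (1).

Now H_k = ker ∂_k / im ∂_{k+1}, so:

  H_1: rank ker ∂_1 − rank ∂_2 = (3 − 2) − 1 = 0, and the invariant factors of ∂_2 are all 1, so H_1 ≅ 0.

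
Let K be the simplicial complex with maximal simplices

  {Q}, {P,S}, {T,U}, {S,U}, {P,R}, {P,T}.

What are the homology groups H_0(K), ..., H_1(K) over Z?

H_0 = Z^2,  H_1 = Z.

We work with the vertex ordering P < Q < R < S < T < U. The simplices of K, each written with vertices in increasing order, are:

  0-simplices (6): P, Q, R, S, T, U
  1-simplices (5): PR, PS, PT, SU, TU

giving chain groups C_0 ≅ Z^6, C_1 ≅ Z^5.

∂_1: C_1 → C_0 maps an edge to its endpoints' difference, ∂[p,q] = q − p. For instance
  ∂PS = S − P.
The 6×5 boundary matrix has rank 4 and Smith normal form diag(1,1,1,1).

Reading off H_k = ker ∂_k / im ∂_{k+1}:

  H_0: rank C_0 − rank ∂_1 = 6 − 4 = 2, and the invariant factors of ∂_1 are all 1, so H_0 ≅ Z^2.
  H_1: rank ker ∂_1 − rank ∂_2 = (5 − 4) − 0 = 1, and there is no ∂_2, so H_1 ≅ Z.

As a check, the Euler characteristic is 6 − 5 = 1, which agrees with 2 − 1 = 1.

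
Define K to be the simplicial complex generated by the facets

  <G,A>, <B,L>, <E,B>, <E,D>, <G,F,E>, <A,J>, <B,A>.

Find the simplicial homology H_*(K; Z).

Take the total order A < B < D < E < F < G < J < L on the vertex set. Then K (dimension 2) consists of the simplices:

  0-simplices (8): A, B, D, E, F, G, J, L
  1-simplices (9): AB, AG, AJ, BE, BL, DE, EF, EG, FG
  2-simplices (1): EFG

so the chain groups are C_0 ≅ Z^8, C_1 ≅ Z^9, C_2 ≅ Z^1.

Boundary ∂_1: C_1 → C_0 maps an edge to its endpoints' difference, ∂[p,q] = q − p.
This gives a 8×9 integer matrix of rank 7; reducing to Smith normal form yields diagonal entries (1,1,1,1,1,1,1).

The boundary map ∂_2: C_2 → C_1 maps a triangle to the signed sum of its edges. For instance
  ∂EFG = FG − EG + EF.
This gives a 9×1 integer matrix of rank 1; reducing to Smith normal form yields diagonal entries (1).

From H_k ≅ ker(∂_k) / im(∂_{k+1}) we obtain:

  H_0: rank C_0 − rank ∂_1 = 8 − 7 = 1, and the invariant factors of ∂_1 are all 1, so H_0 = Z.
  H_1: rank ker ∂_1 − rank ∂_2 = (9 − 7) − 1 = 1, and the invariant factors of ∂_2 are all 1, so H_1 = Z.
  H_2: rank ker ∂_2 − rank ∂_3 = (1 − 1) − 0 = 0, and there is no ∂_3, so H_2 = 0.

As a check, the Euler characteristic is 8 − 9 + 1 = 0, which agrees with 1 − 1 + 0 = 0.

H_0 ≅ Z,  H_1 ≅ Z,  H_2 = 0.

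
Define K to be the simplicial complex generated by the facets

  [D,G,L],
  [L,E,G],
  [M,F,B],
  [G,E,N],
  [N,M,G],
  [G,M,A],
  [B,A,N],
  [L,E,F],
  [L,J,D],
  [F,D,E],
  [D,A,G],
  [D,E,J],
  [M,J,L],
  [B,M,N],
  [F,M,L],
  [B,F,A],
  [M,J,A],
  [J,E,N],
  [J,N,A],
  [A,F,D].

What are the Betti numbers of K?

We work with the vertex ordering A < B < D < E < F < G < J < L < M < N. The simplices of K, each written with vertices in increasing order, are:

  0-simplices (10): A, B, D, E, F, G, J, L, M, N
  1-simplices (30): AB, AD, AF, AG, AJ, AM, AN, BF, BM, BN, DE, DF, DG, DJ, DL, EF, EG, EJ, EL, EN, FL, FM, GL, GM, GN, JL, JM, JN, LM, MN
  2-simplices (20): ABF, ABN, ADF, ADG, AGM, AJM, AJN, BFM, BMN, DEF, DEJ, DGL, DJL, EFL, EGL, EGN, EJN, FLM, GMN, JLM

Hence C_0 ≅ Z^10, C_1 ≅ Z^30, C_2 ≅ Z^20.

The boundary map ∂_1: C_1 → C_0 maps an edge to its endpoints' difference, ∂[p,q] = q − p. For instance
  ∂DF = F − D.
As a 10×30 matrix over Z this has rank 9, with invariant factors (1,1,1,1,1,1,1,1,1).

The boundary map ∂_2: C_2 → C_1 acts by ∂[p,q,r] = [q,r] − [p,r] + [p,q]. For instance
  ∂BMN = MN − BN + BM,
  ∂EGL = GL − EL + EG.
The 30×20 boundary matrix has rank 20 and Smith normal form diag(1,1,1,1,1,1,1,1,1,1,1,1,1,1,1,1,1,1,1,2).

Computing H_k = (kernel of ∂_k) / (image of ∂_{k+1}):

  H_0: rank C_0 − rank ∂_1 = 10 − 9 = 1, and the invariant factors of ∂_1 are all 1, so H_0 = Z.
  H_1: rank ker ∂_1 − rank ∂_2 = (30 − 9) − 20 = 1, and ∂_2 has invariant factor 2 > 1, so H_1 = Z ⊕ Z/2.
  H_2: rank ker ∂_2 − rank ∂_3 = (20 − 20) − 0 = 0, and there is no ∂_3, so H_2 = 0.

As a check, the Euler characteristic is 10 − 30 + 20 = 0, which agrees with 1 − 1 + 0 = 0.

Hence the Betti numbers are b_0 = 1, b_1 = 1, b_2 = 0.

b_0 = 1, b_1 = 1, b_2 = 0.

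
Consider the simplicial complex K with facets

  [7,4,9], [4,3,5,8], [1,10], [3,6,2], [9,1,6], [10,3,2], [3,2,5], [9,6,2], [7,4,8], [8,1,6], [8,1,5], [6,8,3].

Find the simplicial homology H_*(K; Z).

H_0 = Z,  H_1 = Z^2,  H_2 = 0,  H_3 = 0.

Fix the vertex order 1 < 2 < 3 < 4 < 5 < 6 < 7 < 8 < 9 < 10 and write every simplex with vertices in increasing order. Then dim K = 3 and the simplices of K are:

  0-simplices (10): [1], [2], [3], [4], [5], [6], [7], [8], [9], [10]
  1-simplices (24): (24 of them)
  2-simplices (14): [1,5,8], [1,6,8], [1,6,9], [2,3,5], [2,3,6], [2,3,10], [2,6,9], [3,4,5], [3,4,8], [3,5,8], [3,6,8], [4,5,8], [4,7,8], [4,7,9]
  3-simplices (1): [3,4,5,8]

so the chain groups are C_0 ≅ Z^10, C_1 ≅ Z^24, C_2 ≅ Z^14, C_3 ≅ Z^1.

Boundary ∂_1: C_1 → C_0 is given by ∂[p,q] = [q] − [p].
The resulting 10×24 matrix has rank 9, and its Smith normal form has invariant factors (1,1,1,1,1,1,1,1,1).

Boundary ∂_2: C_2 → C_1 maps a triangle to the signed sum of its edges. For instance
  ∂[3,4,5] = [4,5] − [3,5] + [3,4],
  ∂[3,5,8] = [5,8] − [3,8] + [3,5].
This gives a 24×14 integer matrix of rank 13; reducing to Smith normal form yields diagonal entries (1,1,1,1,1,1,1,1,1,1,1,1,1).

∂_3: C_3 → C_2 sends each 3-simplex σ to the alternating sum Σ_i (−1)^i (σ with its i-th vertex removed). For instance
  ∂[3,4,5,8] = [4,5,8] − [3,5,8] + [3,4,8] − [3,4,5].
The 14×1 boundary matrix has rank 1 and Smith normal form diag(1).

Reading off H_k = ker ∂_k / im ∂_{k+1}:

  H_0: rank C_0 − rank ∂_1 = 10 − 9 = 1, and the invariant factors of ∂_1 are all 1, so H_0 ≅ Z.
  H_1: rank ker ∂_1 − rank ∂_2 = (24 − 9) − 13 = 2, and the invariant factors of ∂_2 are all 1, so H_1 ≅ Z^2.
  H_2: rank ker ∂_2 − rank ∂_3 = (14 − 13) − 1 = 0, and the invariant factors of ∂_3 are all 1, so H_2 ≅ 0.
  H_3: rank ker ∂_3 − rank ∂_4 = (1 − 1) − 0 = 0, and there is no ∂_4, so H_3 ≅ 0.

As a check, the Euler characteristic is 10 − 24 + 14 − 1 = -1, which agrees with 1 − 2 + 0 − 0 = -1.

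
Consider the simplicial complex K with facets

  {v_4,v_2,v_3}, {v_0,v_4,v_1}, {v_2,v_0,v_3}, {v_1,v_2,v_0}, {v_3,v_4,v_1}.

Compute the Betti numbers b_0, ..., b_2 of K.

K has 5 vertices, 10 edges, 5 triangles.
rank ∂_0 = 0, rank ∂_1 = 4 ⇒ b_0 = 5 − 0 − 4 = 1; all invariant factors of ∂_1 are 1 so no torsion. So H_0 ≅ Z.
rank ∂_1 = 4, rank ∂_2 = 5 ⇒ b_1 = 10 − 4 − 5 = 1; all invariant factors of ∂_2 are 1 so no torsion. So H_1 ≅ Z.
rank ∂_2 = 5, rank ∂_3 = 0 ⇒ b_2 = 5 − 5 − 0 = 0. So H_2 ≅ 0.

b_0 = 1, b_1 = 1, b_2 = 0.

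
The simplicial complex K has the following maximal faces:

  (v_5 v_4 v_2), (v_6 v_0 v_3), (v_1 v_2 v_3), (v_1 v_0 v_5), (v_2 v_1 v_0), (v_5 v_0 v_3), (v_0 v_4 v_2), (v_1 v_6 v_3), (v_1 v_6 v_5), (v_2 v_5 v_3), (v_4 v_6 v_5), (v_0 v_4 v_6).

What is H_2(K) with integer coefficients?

Take the total order v_0 < v_1 < v_2 < v_3 < v_4 < v_5 < v_6 on the vertex set. Then K (dimension 2) consists of the simplices:

  0-simplices (7): [v_0], [v_1], [v_2], [v_3], [v_4], [v_5], [v_6]
  1-simplices (18): (18 of them)
  2-simplices (12): (12 of them)

so the chain groups are C_0 ≅ Z^7, C_1 ≅ Z^18, C_2 ≅ Z^12.

The boundary map ∂_1: C_1 → C_0 sends each edge [p,q] (with p < q) to q − p. For instance
  ∂[v_5,v_6] = [v_6] − [v_5].
As a 7×18 matrix over Z this has rank 6, with invariant factors (1,1,1,1,1,1).

The boundary map ∂_2: C_2 → C_1 sends each 2-simplex [p,q,r] to [q,r] − [p,r] + [p,q]. For instance
  ∂[v_1,v_3,v_6] = [v_3,v_6] − [v_1,v_6] + [v_1,v_3],
  ∂[v_4,v_5,v_6] = [v_5,v_6] − [v_4,v_6] + [v_4,v_5].
This gives a 18×12 integer matrix of rank 12; reducing to Smith normal form yields diagonal entries (1,1,1,1,1,1,1,1,1,1,1,2).

Now H_k = ker ∂_k / im ∂_{k+1}, so:

  H_2: rank ker ∂_2 − rank ∂_3 = (12 − 12) − 0 = 0, and there is no ∂_3, so H_2 = 0.

H_2 ≅ 0.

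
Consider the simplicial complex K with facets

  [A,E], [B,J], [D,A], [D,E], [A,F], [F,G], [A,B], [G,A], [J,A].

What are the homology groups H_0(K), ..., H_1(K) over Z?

We work with the vertex ordering A < B < D < E < F < G < J. The simplices of K, each written with vertices in increasing order, are:

  0-simplices (7): A, B, D, E, F, G, J
  1-simplices (9): AB, AD, AE, AF, AG, AJ, BJ, DE, FG

so the chain groups are C_0 ≅ Z^7, C_1 ≅ Z^9.

The boundary map ∂_1: C_1 → C_0 is given by ∂[p,q] = [q] − [p]. For instance
  ∂AB = B − A.
This gives a 7×9 integer matrix of rank 6; reducing to Smith normal form yields diagonal entries (1,1,1,1,1,1).

Computing H_k = (kernel of ∂_k) / (image of ∂_{k+1}):

  H_0: rank C_0 − rank ∂_1 = 7 − 6 = 1, and the invariant factors of ∂_1 are all 1, so H_0 ≅ Z.
  H_1: rank ker ∂_1 − rank ∂_2 = (9 − 6) − 0 = 3, and there is no ∂_2, so H_1 ≅ Z^3.

(K is a triangulation of a wedge of 3 circles.)

H_0 = Z,  H_1 = Z^3.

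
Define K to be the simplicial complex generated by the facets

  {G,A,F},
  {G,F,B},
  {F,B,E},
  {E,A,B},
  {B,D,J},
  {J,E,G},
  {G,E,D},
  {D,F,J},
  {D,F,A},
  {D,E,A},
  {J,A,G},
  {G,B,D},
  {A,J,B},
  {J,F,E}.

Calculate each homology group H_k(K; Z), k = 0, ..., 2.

H_0 = Z,  H_1 = Z^2,  H_2 = Z.

We work with the vertex ordering A < B < D < E < F < G < J. The simplices of K, each written with vertices in increasing order, are:

  0-simplices (7): A, B, D, E, F, G, J
  1-simplices (21): AB, AD, AE, AF, AG, AJ, BD, BE, BF, BG, BJ, DE, DF, DG, DJ, EF, EG, EJ, FG, FJ, GJ
  2-simplices (14): ABE, ABJ, ADE, ADF, AFG, AGJ, BDG, BDJ, BEF, BFG, DEG, DFJ, EFJ, EGJ

Hence C_0 ≅ Z^7, C_1 ≅ Z^21, C_2 ≅ Z^14.

∂_1: C_1 → C_0 sends each edge [p,q] (with p < q) to q − p.
The 7×21 boundary matrix has rank 6 and Smith normal form diag(1,1,1,1,1,1).

Boundary ∂_2: C_2 → C_1 acts by ∂[p,q,r] = [q,r] − [p,r] + [p,q]. For instance
  ∂ADF = DF − AF + AD,
  ∂EFJ = FJ − EJ + EF.
The 21×14 boundary matrix has rank 13 and Smith normal form diag(1,1,1,1,1,1,1,1,1,1,1,1,1).

Now H_k = ker ∂_k / im ∂_{k+1}, so:

  H_0: rank C_0 − rank ∂_1 = 7 − 6 = 1, and the invariant factors of ∂_1 are all 1, so H_0 ≅ Z.
  H_1: rank ker ∂_1 − rank ∂_2 = (21 − 6) − 13 = 2, and the invariant factors of ∂_2 are all 1, so H_1 ≅ Z^2.
  H_2: rank ker ∂_2 − rank ∂_3 = (14 − 13) − 0 = 1, and there is no ∂_3, so H_2 ≅ Z.

(K is a triangulation of the torus T^2.)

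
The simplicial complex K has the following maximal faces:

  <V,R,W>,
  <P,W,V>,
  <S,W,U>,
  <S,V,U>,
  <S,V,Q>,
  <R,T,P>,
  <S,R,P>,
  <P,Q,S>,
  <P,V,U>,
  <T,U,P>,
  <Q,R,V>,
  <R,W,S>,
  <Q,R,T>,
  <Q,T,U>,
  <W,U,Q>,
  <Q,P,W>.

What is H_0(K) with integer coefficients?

We work with the vertex ordering P < Q < R < S < T < U < V < W. The simplices of K, each written with vertices in increasing order, are:

  0-simplices (8): P, Q, R, S, T, U, V, W
  1-simplices (24): PQ, PR, PS, PT, PU, PV, PW, QR, QS, QT, QU, QV, QW, RS, RT, RV, RW, SU, SV, SW, TU, UV, UW, VW
  2-simplices (16): PQS, PQW, PRS, PRT, PTU, PUV, PVW, QRT, QRV, QSV, QTU, QUW, RSW, RVW, SUV, SUW

so the chain groups are C_0 ≅ Z^8, C_1 ≅ Z^24, C_2 ≅ Z^16.

The boundary map ∂_1: C_1 → C_0 is given by ∂[p,q] = [q] − [p].
The 8×24 boundary matrix has rank 7 and Smith normal form diag(1,1,1,1,1,1,1).

The boundary map ∂_2: C_2 → C_1 sends each 2-simplex [p,q,r] to [q,r] − [p,r] + [p,q]. For instance
  ∂QSV = SV − QV + QS,
  ∂PRS = RS − PS + PR.
As a 24×16 matrix over Z this has rank 15, with invariant factors (1,1,1,1,1,1,1,1,1,1,1,1,1,1,1).

From H_k ≅ ker(∂_k) / im(∂_{k+1}) we obtain:

  H_0: rank C_0 − rank ∂_1 = 8 − 7 = 1, and the invariant factors of ∂_1 are all 1, so H_0 = Z.

(K is a triangulation of the torus T^2.)

H_0 ≅ Z.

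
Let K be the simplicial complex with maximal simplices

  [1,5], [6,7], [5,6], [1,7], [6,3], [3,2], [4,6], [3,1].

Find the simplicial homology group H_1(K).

We work with the vertex ordering 1 < 2 < 3 < 4 < 5 < 6 < 7. The simplices of K, each written with vertices in increasing order, are:

  0-simplices (7): [1], [2], [3], [4], [5], [6], [7]
  1-simplices (8): [1,3], [1,5], [1,7], [2,3], [3,6], [4,6], [5,6], [6,7]

giving chain groups C_0 ≅ Z^7, C_1 ≅ Z^8.

The boundary map ∂_1: C_1 → C_0 sends each edge [p,q] (with p < q) to q − p. For instance
  ∂[1,3] = [3] − [1].
As a 7×8 matrix over Z this has rank 6, with invariant factors (1,1,1,1,1,1).

Computing H_k = (kernel of ∂_k) / (image of ∂_{k+1}):

  H_1: rank ker ∂_1 − rank ∂_2 = (8 − 6) − 0 = 2, and there is no ∂_2, so H_1 ≅ Z^2.

H_1 ≅ Z^2.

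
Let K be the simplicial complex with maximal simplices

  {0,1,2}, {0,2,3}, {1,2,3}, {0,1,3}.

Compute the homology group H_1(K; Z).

H_1 = 0.

Take the total order 0 < 1 < 2 < 3 on the vertex set. Then K (dimension 2) consists of the simplices:

  0-simplices (4): [0], [1], [2], [3]
  1-simplices (6): [0,1], [0,2], [0,3], [1,2], [1,3], [2,3]
  2-simplices (4): [0,1,2], [0,1,3], [0,2,3], [1,2,3]

giving chain groups C_0 ≅ Z^4, C_1 ≅ Z^6, C_2 ≅ Z^4.

Boundary ∂_1: C_1 → C_0 is given by ∂[p,q] = [q] − [p]. For instance
  ∂[0,1] = [1] − [0].
The 4×6 boundary matrix has rank 3 and Smith normal form diag(1,1,1).

Boundary ∂_2: C_2 → C_1 sends each 2-simplex [p,q,r] to [q,r] − [p,r] + [p,q]. For instance
  ∂[1,2,3] = [2,3] − [1,3] + [1,2],
  ∂[0,1,2] = [1,2] − [0,2] + [0,1].
The resulting 6×4 matrix has rank 3, and its Smith normal form has invariant factors (1,1,1).

Reading off H_k = ker ∂_k / im ∂_{k+1}:

  H_1: rank ker ∂_1 − rank ∂_2 = (6 − 3) − 3 = 0, and the invariant factors of ∂_2 are all 1, so H_1 ≅ 0.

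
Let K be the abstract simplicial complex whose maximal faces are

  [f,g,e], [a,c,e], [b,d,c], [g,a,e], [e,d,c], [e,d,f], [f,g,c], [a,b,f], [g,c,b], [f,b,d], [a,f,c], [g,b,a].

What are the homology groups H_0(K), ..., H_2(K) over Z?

H_0 ≅ Z,  H_1 ≅ Z/2Z,  H_2 = 0.

We work with the vertex ordering a < b < c < d < e < f < g. The simplices of K, each written with vertices in increasing order, are:

  0-simplices (7): a, b, c, d, e, f, g
  1-simplices (18): ab, ac, ae, af, ag, bc, bd, bf, bg, cd, ce, cf, cg, de, df, ef, eg, fg
  2-simplices (12): abf, abg, ace, acf, aeg, bcd, bcg, bdf, cde, cfg, def, efg

giving chain groups C_0 ≅ Z^7, C_1 ≅ Z^18, C_2 ≅ Z^12.

Boundary ∂_1: C_1 → C_0 is given by ∂[p,q] = [q] − [p]. For instance
  ∂eg = g − e.
The 7×18 boundary matrix has rank 6 and Smith normal form diag(1,1,1,1,1,1).

Boundary ∂_2: C_2 → C_1 sends each 2-simplex [p,q,r] to [q,r] − [p,r] + [p,q]. For instance
  ∂abg = bg − ag + ab,
  ∂aeg = eg − ag + ae.
As a 18×12 matrix over Z this has rank 12, with invariant factors (1,1,1,1,1,1,1,1,1,1,1,2).

Computing H_k = (kernel of ∂_k) / (image of ∂_{k+1}):

  H_0: rank C_0 − rank ∂_1 = 7 − 6 = 1, and the invariant factors of ∂_1 are all 1, so H_0 ≅ Z.
  H_1: rank ker ∂_1 − rank ∂_2 = (18 − 6) − 12 = 0, and ∂_2 has invariant factor 2 > 1, so H_1 ≅ Z/2Z.
  H_2: rank ker ∂_2 − rank ∂_3 = (12 − 12) − 0 = 0, and there is no ∂_3, so H_2 ≅ 0.

(K is a triangulation of the real projective plane RP^2.)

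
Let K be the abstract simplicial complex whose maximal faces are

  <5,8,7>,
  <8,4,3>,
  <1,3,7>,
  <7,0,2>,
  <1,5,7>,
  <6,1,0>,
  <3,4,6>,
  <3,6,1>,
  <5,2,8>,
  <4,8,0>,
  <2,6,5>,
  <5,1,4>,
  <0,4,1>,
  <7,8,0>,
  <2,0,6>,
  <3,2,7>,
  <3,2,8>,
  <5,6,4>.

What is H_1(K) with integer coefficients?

H_1 ≅ Z ⊕ Z/2Z.

Take the total order 0 < 1 < 2 < 3 < 4 < 5 < 6 < 7 < 8 on the vertex set. Then K (dimension 2) consists of the simplices:

  0-simplices (9): [0], [1], [2], [3], [4], [5], [6], [7], [8]
  1-simplices (27): (27 of them)
  2-simplices (18): [0,1,4], [0,1,6], [0,2,6], [0,2,7], [0,4,8], [0,7,8], [1,3,6], [1,3,7], [1,4,5], [1,5,7], [2,3,7], [2,3,8], [2,5,6], [2,5,8], [3,4,6], [3,4,8], [4,5,6], [5,7,8]

Hence C_0 ≅ Z^9, C_1 ≅ Z^27, C_2 ≅ Z^18.

∂_1: C_1 → C_0 is given by ∂[p,q] = [q] − [p].
As a 9×27 matrix over Z this has rank 8, with invariant factors (1,1,1,1,1,1,1,1).

Boundary ∂_2: C_2 → C_1 sends each 2-simplex [p,q,r] to [q,r] − [p,r] + [p,q]. For instance
  ∂[0,2,6] = [2,6] − [0,6] + [0,2],
  ∂[2,5,6] = [5,6] − [2,6] + [2,5].
This gives a 27×18 integer matrix of rank 18; reducing to Smith normal form yields diagonal entries (1,1,1,1,1,1,1,1,1,1,1,1,1,1,1,1,1,2).

Reading off H_k = ker ∂_k / im ∂_{k+1}:

  H_1: rank ker ∂_1 − rank ∂_2 = (27 − 8) − 18 = 1, and ∂_2 has invariant factor 2 > 1, so H_1 = Z ⊕ Z/2Z.

(K is a triangulation of the Klein bottle.)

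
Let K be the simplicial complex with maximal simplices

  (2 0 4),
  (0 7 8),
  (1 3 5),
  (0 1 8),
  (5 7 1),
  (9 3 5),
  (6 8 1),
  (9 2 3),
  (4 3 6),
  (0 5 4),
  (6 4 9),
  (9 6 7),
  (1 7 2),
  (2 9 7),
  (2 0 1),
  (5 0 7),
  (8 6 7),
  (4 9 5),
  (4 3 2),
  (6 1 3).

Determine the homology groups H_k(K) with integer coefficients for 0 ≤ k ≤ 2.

We work with the vertex ordering 0 < 1 < 2 < 3 < 4 < 5 < 6 < 7 < 8 < 9. The simplices of K, each written with vertices in increasing order, are:

  0-simplices (10): [0], [1], [2], [3], [4], [5], [6], [7], [8], [9]
  1-simplices (30): (30 of them)
  2-simplices (20): (20 of them)

Hence C_0 ≅ Z^10, C_1 ≅ Z^30, C_2 ≅ Z^20.

Boundary ∂_1: C_1 → C_0 is given by ∂[p,q] = [q] − [p]. For instance
  ∂[7,8] = [8] − [7].
As a 10×30 matrix over Z this has rank 9, with invariant factors (1,1,1,1,1,1,1,1,1).

The boundary map ∂_2: C_2 → C_1 acts by ∂[p,q,r] = [q,r] − [p,r] + [p,q]. For instance
  ∂[0,1,8] = [1,8] − [0,8] + [0,1],
  ∂[0,2,4] = [2,4] − [0,4] + [0,2].
This gives a 30×20 integer matrix of rank 20; reducing to Smith normal form yields diagonal entries (1,1,1,1,1,1,1,1,1,1,1,1,1,1,1,1,1,1,1,2).

Reading off H_k = ker ∂_k / im ∂_{k+1}:

  H_0: rank C_0 − rank ∂_1 = 10 − 9 = 1, and the invariant factors of ∂_1 are all 1, so H_0 = Z.
  H_1: rank ker ∂_1 − rank ∂_2 = (30 − 9) − 20 = 1, and ∂_2 has invariant factor 2 > 1, so H_1 = Z ⊕ Z/2Z.
  H_2: rank ker ∂_2 − rank ∂_3 = (20 − 20) − 0 = 0, and there is no ∂_3, so H_2 = 0.

H_0 ≅ Z,  H_1 ≅ Z ⊕ Z/2Z,  H_2 = 0.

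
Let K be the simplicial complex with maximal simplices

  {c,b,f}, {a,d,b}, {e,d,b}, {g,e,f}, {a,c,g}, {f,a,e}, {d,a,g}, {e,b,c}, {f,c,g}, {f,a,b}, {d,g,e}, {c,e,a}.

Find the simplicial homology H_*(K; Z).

H_0 ≅ Z,  H_1 ≅ Z/2,  H_2 = 0.

We work with the vertex ordering a < b < c < d < e < f < g. The simplices of K, each written with vertices in increasing order, are:

  0-simplices (7): a, b, c, d, e, f, g
  1-simplices (18): ab, ac, ad, ae, af, ag, bc, bd, be, bf, ce, cf, cg, de, dg, ef, eg, fg
  2-simplices (12): abd, abf, ace, acg, adg, aef, bce, bcf, bde, cfg, deg, efg

Hence C_0 ≅ Z^7, C_1 ≅ Z^18, C_2 ≅ Z^12.

Boundary ∂_1: C_1 → C_0 sends each edge [p,q] (with p < q) to q − p. For instance
  ∂bc = c − b.
As a 7×18 matrix over Z this has rank 6, with invariant factors (1,1,1,1,1,1).

Boundary ∂_2: C_2 → C_1 acts by ∂[p,q,r] = [q,r] − [p,r] + [p,q]. For instance
  ∂bde = de − be + bd,
  ∂acg = cg − ag + ac.
The 18×12 boundary matrix has rank 12 and Smith normal form diag(1,1,1,1,1,1,1,1,1,1,1,2).

From H_k ≅ ker(∂_k) / im(∂_{k+1}) we obtain:

  H_0: rank C_0 − rank ∂_1 = 7 − 6 = 1, and the invariant factors of ∂_1 are all 1, so H_0 = Z.
  H_1: rank ker ∂_1 − rank ∂_2 = (18 − 6) − 12 = 0, and ∂_2 has invariant factor 2 > 1, so H_1 = Z/2.
  H_2: rank ker ∂_2 − rank ∂_3 = (12 − 12) − 0 = 0, and there is no ∂_3, so H_2 = 0.

As a check, the Euler characteristic is 7 − 18 + 12 = 1, which agrees with 1 − 0 + 0 = 1.
(K is a triangulation of the real projective plane RP^2.)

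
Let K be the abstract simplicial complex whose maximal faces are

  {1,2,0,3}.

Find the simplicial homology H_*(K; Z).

H_0 = Z,  H_1 = 0,  H_2 = 0,  H_3 = 0.

Take the total order 0 < 1 < 2 < 3 on the vertex set. Then K (dimension 3) consists of the simplices:

  0-simplices (4): [0], [1], [2], [3]
  1-simplices (6): [0,1], [0,2], [0,3], [1,2], [1,3], [2,3]
  2-simplices (4): [0,1,2], [0,1,3], [0,2,3], [1,2,3]
  3-simplices (1): [0,1,2,3]

Hence C_0 ≅ Z^4, C_1 ≅ Z^6, C_2 ≅ Z^4, C_3 ≅ Z^1.

Boundary ∂_1: C_1 → C_0 is given by ∂[p,q] = [q] − [p].
This gives a 4×6 integer matrix of rank 3; reducing to Smith normal form yields diagonal entries (1,1,1).

∂_2: C_2 → C_1 maps a triangle to the signed sum of its edges. For instance
  ∂[0,2,3] = [2,3] − [0,3] + [0,2],
  ∂[1,2,3] = [2,3] − [1,3] + [1,2].
This gives a 6×4 integer matrix of rank 3; reducing to Smith normal form yields diagonal entries (1,1,1).

Boundary ∂_3: C_3 → C_2 sends each 3-simplex σ to the alternating sum Σ_i (−1)^i (σ with its i-th vertex removed). For instance
  ∂[0,1,2,3] = [1,2,3] − [0,2,3] + [0,1,3] − [0,1,2].
This gives a 4×1 integer matrix of rank 1; reducing to Smith normal form yields diagonal entries (1).

Reading off H_k = ker ∂_k / im ∂_{k+1}:

  H_0: rank C_0 − rank ∂_1 = 4 − 3 = 1, and the invariant factors of ∂_1 are all 1, so H_0 ≅ Z.
  H_1: rank ker ∂_1 − rank ∂_2 = (6 − 3) − 3 = 0, and the invariant factors of ∂_2 are all 1, so H_1 ≅ 0.
  H_2: rank ker ∂_2 − rank ∂_3 = (4 − 3) − 1 = 0, and the invariant factors of ∂_3 are all 1, so H_2 ≅ 0.
  H_3: rank ker ∂_3 − rank ∂_4 = (1 − 1) − 0 = 0, and there is no ∂_4, so H_3 ≅ 0.

As a check, the Euler characteristic is 4 − 6 + 4 − 1 = 1, which agrees with 1 − 0 + 0 − 0 = 1.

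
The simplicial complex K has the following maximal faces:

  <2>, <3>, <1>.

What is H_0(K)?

H_0 = Z^3.

Take the total order 1 < 2 < 3 on the vertex set. Then K (dimension 0) consists of the simplices:

  0-simplices (3): [1], [2], [3]

giving chain groups C_0 ≅ Z^3.

From H_k ≅ ker(∂_k) / im(∂_{k+1}) we obtain:

  H_0: rank C_0 − rank ∂_1 = 3 − 0 = 3, and there is no ∂_1, so H_0 = Z^3.

(K is a triangulation of a set of 3 points.)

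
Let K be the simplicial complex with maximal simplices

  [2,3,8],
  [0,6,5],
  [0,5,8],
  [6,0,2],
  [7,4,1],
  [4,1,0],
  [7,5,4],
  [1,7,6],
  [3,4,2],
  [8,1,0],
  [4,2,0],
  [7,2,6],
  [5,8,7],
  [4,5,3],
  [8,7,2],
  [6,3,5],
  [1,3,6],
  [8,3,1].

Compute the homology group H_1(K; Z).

K has 9 vertices, 27 edges, 18 triangles.
rank ∂_1 = 8, rank ∂_2 = 17 ⇒ b_1 = 27 − 8 − 17 = 2; all invariant factors of ∂_2 are 1 so no torsion. So H_1 ≅ Z^2.

H_1 = Z^2.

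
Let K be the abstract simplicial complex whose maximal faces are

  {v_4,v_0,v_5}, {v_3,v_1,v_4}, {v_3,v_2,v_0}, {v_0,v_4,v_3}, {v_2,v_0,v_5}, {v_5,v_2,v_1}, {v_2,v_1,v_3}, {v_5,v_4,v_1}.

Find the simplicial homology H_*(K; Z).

Fix the vertex order v_0 < v_1 < v_2 < v_3 < v_4 < v_5 and write every simplex with vertices in increasing order. Then dim K = 2 and the simplices of K are:

  0-simplices (6): [v_0], [v_1], [v_2], [v_3], [v_4], [v_5]
  1-simplices (12): [v_0,v_2], [v_0,v_3], [v_0,v_4], [v_0,v_5], [v_1,v_2], [v_1,v_3], [v_1,v_4], [v_1,v_5], [v_2,v_3], [v_2,v_5], [v_3,v_4], [v_4,v_5]
  2-simplices (8): [v_0,v_2,v_3], [v_0,v_2,v_5], [v_0,v_3,v_4], [v_0,v_4,v_5], [v_1,v_2,v_3], [v_1,v_2,v_5], [v_1,v_3,v_4], [v_1,v_4,v_5]

giving chain groups C_0 ≅ Z^6, C_1 ≅ Z^12, C_2 ≅ Z^8.

Boundary ∂_1: C_1 → C_0 maps an edge to its endpoints' difference, ∂[p,q] = q − p. For instance
  ∂[v_4,v_5] = [v_5] − [v_4].
The resulting 6×12 matrix has rank 5, and its Smith normal form has invariant factors (1,1,1,1,1).

∂_2: C_2 → C_1 maps a triangle to the signed sum of its edges. For instance
  ∂[v_0,v_4,v_5] = [v_4,v_5] − [v_0,v_5] + [v_0,v_4],
  ∂[v_1,v_3,v_4] = [v_3,v_4] − [v_1,v_4] + [v_1,v_3].
The 12×8 boundary matrix has rank 7 and Smith normal form diag(1,1,1,1,1,1,1).

From H_k ≅ ker(∂_k) / im(∂_{k+1}) we obtain:

  H_0: rank C_0 − rank ∂_1 = 6 − 5 = 1, and the invariant factors of ∂_1 are all 1, so H_0 = Z.
  H_1: rank ker ∂_1 − rank ∂_2 = (12 − 5) − 7 = 0, and the invariant factors of ∂_2 are all 1, so H_1 = 0.
  H_2: rank ker ∂_2 − rank ∂_3 = (8 − 7) − 0 = 1, and there is no ∂_3, so H_2 = Z.

H_0 = Z,  H_1 = 0,  H_2 = Z.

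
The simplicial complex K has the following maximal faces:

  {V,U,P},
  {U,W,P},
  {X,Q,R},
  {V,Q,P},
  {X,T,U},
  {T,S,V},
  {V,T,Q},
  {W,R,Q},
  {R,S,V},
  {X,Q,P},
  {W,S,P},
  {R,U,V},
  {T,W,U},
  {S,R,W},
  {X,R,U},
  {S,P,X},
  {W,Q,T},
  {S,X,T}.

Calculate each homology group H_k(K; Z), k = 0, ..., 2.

H_0 = Z,  H_1 = Z^2,  H_2 = Z.

Order the vertices as P < Q < R < S < T < U < V < W < X. Listing each simplex with vertices in this order, K has dimension 2 with simplices:

  0-simplices (9): P, Q, R, S, T, U, V, W, X
  1-simplices (27): PQ, PS, PU, PV, PW, PX, QR, QT, QV, QW, QX, RS, RU, RV, RW, RX, ST, SV, SW, SX, TU, TV, TW, TX, UV, UW, UX
  2-simplices (18): PQV, PQX, PSW, PSX, PUV, PUW, QRW, QRX, QTV, QTW, RSV, RSW, RUV, RUX, STV, STX, TUW, TUX

so the chain groups are C_0 ≅ Z^9, C_1 ≅ Z^27, C_2 ≅ Z^18.

∂_1: C_1 → C_0 maps an edge to its endpoints' difference, ∂[p,q] = q − p.
This gives a 9×27 integer matrix of rank 8; reducing to Smith normal form yields diagonal entries (1,1,1,1,1,1,1,1).

∂_2: C_2 → C_1 maps a triangle to the signed sum of its edges. For instance
  ∂PUW = UW − PW + PU,
  ∂PUV = UV − PV + PU.
As a 27×18 matrix over Z this has rank 17, with invariant factors (1,1,1,1,1,1,1,1,1,1,1,1,1,1,1,1,1).

Now H_k = ker ∂_k / im ∂_{k+1}, so:

  H_0: rank C_0 − rank ∂_1 = 9 − 8 = 1, and the invariant factors of ∂_1 are all 1, so H_0 = Z.
  H_1: rank ker ∂_1 − rank ∂_2 = (27 − 8) − 17 = 2, and the invariant factors of ∂_2 are all 1, so H_1 = Z^2.
  H_2: rank ker ∂_2 − rank ∂_3 = (18 − 17) − 0 = 1, and there is no ∂_3, so H_2 = Z.

As a check, the Euler characteristic is 9 − 27 + 18 = 0, which agrees with 1 − 2 + 1 = 0.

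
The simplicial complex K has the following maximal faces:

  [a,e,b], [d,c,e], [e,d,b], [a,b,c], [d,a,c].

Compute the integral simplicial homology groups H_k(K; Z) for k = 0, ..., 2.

H_0 ≅ Z,  H_1 ≅ Z,  H_2 = 0.

Order the vertices as a < b < c < d < e. Listing each simplex with vertices in this order, K has dimension 2 with simplices:

  0-simplices (5): a, b, c, d, e
  1-simplices (10): ab, ac, ad, ae, bc, bd, be, cd, ce, de
  2-simplices (5): abc, abe, acd, bde, cde

so the chain groups are C_0 ≅ Z^5, C_1 ≅ Z^10, C_2 ≅ Z^5.

∂_1: C_1 → C_0 is given by ∂[p,q] = [q] − [p]. For instance
  ∂ac = c − a.
As a 5×10 matrix over Z this has rank 4, with invariant factors (1,1,1,1).

The boundary map ∂_2: C_2 → C_1 maps a triangle to the signed sum of its edges. For instance
  ∂bde = de − be + bd,
  ∂abc = bc − ac + ab.
This gives a 10×5 integer matrix of rank 5; reducing to Smith normal form yields diagonal entries (1,1,1,1,1).

From H_k ≅ ker(∂_k) / im(∂_{k+1}) we obtain:

  H_0: rank C_0 − rank ∂_1 = 5 − 4 = 1, and the invariant factors of ∂_1 are all 1, so H_0 = Z.
  H_1: rank ker ∂_1 − rank ∂_2 = (10 − 4) − 5 = 1, and the invariant factors of ∂_2 are all 1, so H_1 = Z.
  H_2: rank ker ∂_2 − rank ∂_3 = (5 − 5) − 0 = 0, and there is no ∂_3, so H_2 = 0.

As a check, the Euler characteristic is 5 − 10 + 5 = 0, which agrees with 1 − 1 + 0 = 0.
(K is a triangulation of the Möbius band.)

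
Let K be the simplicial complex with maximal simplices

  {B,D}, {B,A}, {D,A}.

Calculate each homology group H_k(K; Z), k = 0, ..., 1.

Fix the vertex order A < B < D and write every simplex with vertices in increasing order. Then dim K = 1 and the simplices of K are:

  0-simplices (3): A, B, D
  1-simplices (3): AB, AD, BD

giving chain groups C_0 ≅ Z^3, C_1 ≅ Z^3.

∂_1: C_1 → C_0 is given by ∂[p,q] = [q] − [p].
The 3×3 boundary matrix has rank 2 and Smith normal form diag(1,1).

From H_k ≅ ker(∂_k) / im(∂_{k+1}) we obtain:

  H_0: rank C_0 − rank ∂_1 = 3 − 2 = 1, and the invariant factors of ∂_1 are all 1, so H_0 = Z.
  H_1: rank ker ∂_1 − rank ∂_2 = (3 − 2) − 0 = 1, and there is no ∂_2, so H_1 = Z.

H_0 = Z,  H_1 = Z.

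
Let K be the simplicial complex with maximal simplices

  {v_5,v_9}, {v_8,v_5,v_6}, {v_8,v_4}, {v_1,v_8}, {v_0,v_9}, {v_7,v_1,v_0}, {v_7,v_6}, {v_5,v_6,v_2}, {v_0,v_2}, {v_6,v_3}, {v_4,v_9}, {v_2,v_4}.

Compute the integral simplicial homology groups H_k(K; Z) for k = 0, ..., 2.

H_0 = Z,  H_1 = Z^5,  H_2 = 0.

K has 10 vertices, 17 edges, 3 triangles.
rank ∂_0 = 0, rank ∂_1 = 9 ⇒ b_0 = 10 − 0 − 9 = 1; all invariant factors of ∂_1 are 1 so no torsion. So H_0 ≅ Z.
rank ∂_1 = 9, rank ∂_2 = 3 ⇒ b_1 = 17 − 9 − 3 = 5; all invariant factors of ∂_2 are 1 so no torsion. So H_1 ≅ Z^5.
rank ∂_2 = 3, rank ∂_3 = 0 ⇒ b_2 = 3 − 3 − 0 = 0. So H_2 ≅ 0.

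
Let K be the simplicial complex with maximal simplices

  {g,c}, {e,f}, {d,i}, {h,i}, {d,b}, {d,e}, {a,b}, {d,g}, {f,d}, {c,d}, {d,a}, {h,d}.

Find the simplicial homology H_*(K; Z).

H_0 = Z,  H_1 = Z^4.

Fix the vertex order a < b < c < d < e < f < g < h < i and write every simplex with vertices in increasing order. Then dim K = 1 and the simplices of K are:

  0-simplices (9): a, b, c, d, e, f, g, h, i
  1-simplices (12): ab, ad, bd, cd, cg, de, df, dg, dh, di, ef, hi

Hence C_0 ≅ Z^9, C_1 ≅ Z^12.

∂_1: C_1 → C_0 sends each edge [p,q] (with p < q) to q − p. For instance
  ∂di = i − d.
As a 9×12 matrix over Z this has rank 8, with invariant factors (1,1,1,1,1,1,1,1).

Computing H_k = (kernel of ∂_k) / (image of ∂_{k+1}):

  H_0: rank C_0 − rank ∂_1 = 9 − 8 = 1, and the invariant factors of ∂_1 are all 1, so H_0 ≅ Z.
  H_1: rank ker ∂_1 − rank ∂_2 = (12 − 8) − 0 = 4, and there is no ∂_2, so H_1 ≅ Z^4.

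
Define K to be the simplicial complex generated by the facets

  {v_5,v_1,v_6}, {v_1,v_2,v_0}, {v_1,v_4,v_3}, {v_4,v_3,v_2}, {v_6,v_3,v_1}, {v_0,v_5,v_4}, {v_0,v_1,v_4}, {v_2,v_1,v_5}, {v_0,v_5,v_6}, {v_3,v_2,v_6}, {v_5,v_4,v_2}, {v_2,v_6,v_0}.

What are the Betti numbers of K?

b_0 = 1, b_1 = 0, b_2 = 0.

K has 7 vertices, 18 edges, 12 triangles.
rank ∂_0 = 0, rank ∂_1 = 6 ⇒ b_0 = 7 − 0 − 6 = 1; all invariant factors of ∂_1 are 1 so no torsion. So H_0 ≅ Z.
rank ∂_1 = 6, rank ∂_2 = 12 ⇒ b_1 = 18 − 6 − 12 = 0; ∂_2 has invariant factor(s) [2] giving torsion. So H_1 ≅ Z_2.
rank ∂_2 = 12, rank ∂_3 = 0 ⇒ b_2 = 12 − 12 − 0 = 0. So H_2 ≅ 0.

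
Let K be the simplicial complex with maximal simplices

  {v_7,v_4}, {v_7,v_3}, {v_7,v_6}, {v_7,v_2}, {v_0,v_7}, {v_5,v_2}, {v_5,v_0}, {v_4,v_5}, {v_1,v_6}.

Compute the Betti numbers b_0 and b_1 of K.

b_0 = 1, b_1 = 2.

Fix the vertex order v_0 < v_1 < v_2 < v_3 < v_4 < v_5 < v_6 < v_7 and write every simplex with vertices in increasing order. Then dim K = 1 and the simplices of K are:

  0-simplices (8): [v_0], [v_1], [v_2], [v_3], [v_4], [v_5], [v_6], [v_7]
  1-simplices (9): [v_0,v_5], [v_0,v_7], [v_1,v_6], [v_2,v_5], [v_2,v_7], [v_3,v_7], [v_4,v_5], [v_4,v_7], [v_6,v_7]

Hence C_0 ≅ Z^8, C_1 ≅ Z^9.

Boundary ∂_1: C_1 → C_0 sends each edge [p,q] (with p < q) to q − p. For instance
  ∂[v_2,v_5] = [v_5] − [v_2].
The 8×9 boundary matrix has rank 7 and Smith normal form diag(1,1,1,1,1,1,1).

Now H_k = ker ∂_k / im ∂_{k+1}, so:

  H_0: rank C_0 − rank ∂_1 = 8 − 7 = 1, and the invariant factors of ∂_1 are all 1, so H_0 = Z.
  H_1: rank ker ∂_1 − rank ∂_2 = (9 − 7) − 0 = 2, and there is no ∂_2, so H_1 = Z^2.

As a check, the Euler characteristic is 8 − 9 = -1, which agrees with 1 − 2 = -1.

Hence the Betti numbers are b_0 = 1, b_1 = 2.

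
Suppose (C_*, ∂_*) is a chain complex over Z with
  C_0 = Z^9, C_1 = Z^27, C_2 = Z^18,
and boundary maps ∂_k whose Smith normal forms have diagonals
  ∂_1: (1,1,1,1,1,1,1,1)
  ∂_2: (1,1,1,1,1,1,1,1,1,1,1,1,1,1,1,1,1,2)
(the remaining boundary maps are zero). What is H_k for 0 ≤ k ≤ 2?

H_0: b_0 = 9 − 0 − 8 = 1; torsion from ∂_1 factors > 1: none. So H_0 = Z.
H_1: b_1 = 27 − 8 − 18 = 1; torsion from ∂_2 factors > 1: [2]. So H_1 = Z ⊕ Z/2Z.
H_2: b_2 = 18 − 18 − 0 = 0; torsion from ∂_3 factors > 1: none. So H_2 = 0.

H_0 = Z,  H_1 = Z ⊕ Z/2Z,  H_2 = 0.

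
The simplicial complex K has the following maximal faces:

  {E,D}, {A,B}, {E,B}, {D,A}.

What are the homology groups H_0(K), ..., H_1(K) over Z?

H_0 = Z,  H_1 = Z.

We work with the vertex ordering A < B < D < E. The simplices of K, each written with vertices in increasing order, are:

  0-simplices (4): A, B, D, E
  1-simplices (4): AB, AD, BE, DE

so the chain groups are C_0 ≅ Z^4, C_1 ≅ Z^4.

Boundary ∂_1: C_1 → C_0 maps an edge to its endpoints' difference, ∂[p,q] = q − p. For instance
  ∂BE = E − B.
This gives a 4×4 integer matrix of rank 3; reducing to Smith normal form yields diagonal entries (1,1,1).

From H_k ≅ ker(∂_k) / im(∂_{k+1}) we obtain:

  H_0: rank C_0 − rank ∂_1 = 4 − 3 = 1, and the invariant factors of ∂_1 are all 1, so H_0 = Z.
  H_1: rank ker ∂_1 − rank ∂_2 = (4 − 3) − 0 = 1, and there is no ∂_2, so H_1 = Z.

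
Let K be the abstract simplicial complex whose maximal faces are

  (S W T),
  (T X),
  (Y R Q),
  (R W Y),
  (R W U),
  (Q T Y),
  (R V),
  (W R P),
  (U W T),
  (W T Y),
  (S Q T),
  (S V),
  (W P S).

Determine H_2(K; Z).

H_2 = 0.

We work with the vertex ordering P < Q < R < S < T < U < V < W < X < Y. The simplices of K, each written with vertices in increasing order, are:

  0-simplices (10): P, Q, R, S, T, U, V, W, X, Y
  1-simplices (20): PR, PS, PW, QR, QS, QT, QY, RU, RV, RW, RY, ST, SV, SW, TU, TW, TX, TY, UW, WY
  2-simplices (10): PRW, PSW, QRY, QST, QTY, RUW, RWY, STW, TUW, TWY

giving chain groups C_0 ≅ Z^10, C_1 ≅ Z^20, C_2 ≅ Z^10.

Boundary ∂_1: C_1 → C_0 maps an edge to its endpoints' difference, ∂[p,q] = q − p.
As a 10×20 matrix over Z this has rank 9, with invariant factors (1,1,1,1,1,1,1,1,1).

∂_2: C_2 → C_1 acts by ∂[p,q,r] = [q,r] − [p,r] + [p,q]. For instance
  ∂QST = ST − QT + QS,
  ∂QTY = TY − QY + QT.
As a 20×10 matrix over Z this has rank 10, with invariant factors (1,1,1,1,1,1,1,1,1,1).

From H_k ≅ ker(∂_k) / im(∂_{k+1}) we obtain:

  H_2: rank ker ∂_2 − rank ∂_3 = (10 − 10) − 0 = 0, and there is no ∂_3, so H_2 = 0.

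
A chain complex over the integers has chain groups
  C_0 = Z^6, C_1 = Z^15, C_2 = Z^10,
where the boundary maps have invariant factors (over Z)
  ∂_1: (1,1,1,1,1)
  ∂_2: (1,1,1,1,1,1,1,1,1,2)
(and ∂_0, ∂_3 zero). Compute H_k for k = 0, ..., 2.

H_0: b_0 = 6 − 0 − 5 = 1; torsion from ∂_1 factors > 1: none. So H_0 ≅ Z.
H_1: b_1 = 15 − 5 − 10 = 0; torsion from ∂_2 factors > 1: [2]. So H_1 ≅ Z/2.
H_2: b_2 = 10 − 10 − 0 = 0; torsion from ∂_3 factors > 1: none. So H_2 ≅ 0.

H_0 ≅ Z,  H_1 ≅ Z/2,  H_2 = 0.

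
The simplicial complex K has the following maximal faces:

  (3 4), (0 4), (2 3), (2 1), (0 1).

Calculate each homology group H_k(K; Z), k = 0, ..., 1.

We work with the vertex ordering 0 < 1 < 2 < 3 < 4. The simplices of K, each written with vertices in increasing order, are:

  0-simplices (5): [0], [1], [2], [3], [4]
  1-simplices (5): [0,1], [0,4], [1,2], [2,3], [3,4]

so the chain groups are C_0 ≅ Z^5, C_1 ≅ Z^5.

∂_1: C_1 → C_0 maps an edge to its endpoints' difference, ∂[p,q] = q − p. For instance
  ∂[2,3] = [3] − [2].
The resulting 5×5 matrix has rank 4, and its Smith normal form has invariant factors (1,1,1,1).

Now H_k = ker ∂_k / im ∂_{k+1}, so:

  H_0: rank C_0 − rank ∂_1 = 5 − 4 = 1, and the invariant factors of ∂_1 are all 1, so H_0 = Z.
  H_1: rank ker ∂_1 − rank ∂_2 = (5 − 4) − 0 = 1, and there is no ∂_2, so H_1 = Z.

As a check, the Euler characteristic is 5 − 5 = 0, which agrees with 1 − 1 = 0.

H_0 = Z,  H_1 = Z.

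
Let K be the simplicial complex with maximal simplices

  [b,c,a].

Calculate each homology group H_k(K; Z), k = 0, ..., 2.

H_0 ≅ Z,  H_1 = 0,  H_2 = 0.

Order the vertices as a < b < c. Listing each simplex with vertices in this order, K has dimension 2 with simplices:

  0-simplices (3): a, b, c
  1-simplices (3): ab, ac, bc
  2-simplices (1): abc

giving chain groups C_0 ≅ Z^3, C_1 ≅ Z^3, C_2 ≅ Z^1.

The boundary map ∂_1: C_1 → C_0 is given by ∂[p,q] = [q] − [p]. For instance
  ∂bc = c − b.
The 3×3 boundary matrix has rank 2 and Smith normal form diag(1,1).

The boundary map ∂_2: C_2 → C_1 sends each 2-simplex [p,q,r] to [q,r] − [p,r] + [p,q]. For instance
  ∂abc = bc − ac + ab.
This gives a 3×1 integer matrix of rank 1; reducing to Smith normal form yields diagonal entries (1).

Now H_k = ker ∂_k / im ∂_{k+1}, so:

  H_0: rank C_0 − rank ∂_1 = 3 − 2 = 1, and the invariant factors of ∂_1 are all 1, so H_0 = Z.
  H_1: rank ker ∂_1 − rank ∂_2 = (3 − 2) − 1 = 0, and the invariant factors of ∂_2 are all 1, so H_1 = 0.
  H_2: rank ker ∂_2 − rank ∂_3 = (1 − 1) − 0 = 0, and there is no ∂_3, so H_2 = 0.

As a check, the Euler characteristic is 3 − 3 + 1 = 1, which agrees with 1 − 0 + 0 = 1.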